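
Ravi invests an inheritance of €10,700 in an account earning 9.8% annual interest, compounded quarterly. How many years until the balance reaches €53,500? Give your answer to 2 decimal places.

(1 + 0.0245)^(4t) = 53,500/10,700 = 5.
4t·ln(1 + 0.0245) = ln(5); 4t = 1.6094/0.0242047 ≈ 66.4928.
t ≈ 16.6232 years.

16.62 years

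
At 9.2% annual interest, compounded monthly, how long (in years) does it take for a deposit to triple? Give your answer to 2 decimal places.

11.99 years

(1 + 0.00766667)^(12t) = 3.
12t = ln 3 / ln(1 + 0.00766667) ≈ 1.0986/0.00763743 ≈ 143.8459.
t ≈ 11.9872.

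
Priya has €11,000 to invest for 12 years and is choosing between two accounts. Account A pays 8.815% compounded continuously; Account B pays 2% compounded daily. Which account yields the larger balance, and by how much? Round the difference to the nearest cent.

Account A growth factor: e^(0.08815·12) = e^1.0578 ≈ 2.880027953; balance ≈ 31,680.3075.
Account B growth factor: (1 + 0.02/365)^4380 ≈ 1.2712407918; balance ≈ 13,983.6487.
Account A is larger by 17,696.6588.

Account A, by €17,696.66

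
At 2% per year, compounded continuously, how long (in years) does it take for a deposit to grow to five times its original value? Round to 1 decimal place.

e^(0.02t) = 5, so 0.02t = ln 5 ≈ 1.6094.
t ≈ 1.6094/0.02 ≈ 80.4719.

80.5 years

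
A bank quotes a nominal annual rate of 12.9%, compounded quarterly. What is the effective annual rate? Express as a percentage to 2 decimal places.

13.54%

EAR = (1 + 12.9%/4)^4 − 1 = (1 + 0.03225)^4 − 1.
(1 + 0.03225)^4 ≈ 1.135376, so EAR ≈ 13.53756%.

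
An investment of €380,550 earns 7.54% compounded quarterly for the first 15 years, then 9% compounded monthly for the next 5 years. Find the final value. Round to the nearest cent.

€1,826,964.05

Phase 1: 380,550·(1 + 0.01885)^60 ≈ 1,166,881.3902.
Phase 2: 1,166,881.3902·(1 + 0.0075)^60 ≈ 1,826,964.0533.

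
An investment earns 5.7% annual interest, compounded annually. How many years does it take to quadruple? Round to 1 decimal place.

(1 + 0.057)^t = 4.
t = ln 4 / ln(1 + 0.057) ≈ 1.3863/0.0554347 ≈ 25.0077.

25.0 years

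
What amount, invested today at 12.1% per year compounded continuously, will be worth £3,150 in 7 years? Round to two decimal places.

£1,350.40

P = A·e^(−rt) = 3,150·e^(−0.847).
e^(−0.847) ≈ 0.428699102, so P ≈ 1,350.4022.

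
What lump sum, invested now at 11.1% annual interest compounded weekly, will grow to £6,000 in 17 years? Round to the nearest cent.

£910.98

Periodic rate = 11.1%/52 = 0.00213462; 884 periods.
P = 6,000/(1 + 0.111/52)^884 ≈ 6,000/6.586281017 ≈ 910.9845.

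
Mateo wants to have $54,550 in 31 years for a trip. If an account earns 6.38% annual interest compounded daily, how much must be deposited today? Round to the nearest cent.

Periodic rate = 6.38%/365 = 0.000174795; 11315 periods.
P = 54,550/(1 + 0.0638/365)^11315 ≈ 54,550/7.2255775306 ≈ 7,549.5695.

$7,549.57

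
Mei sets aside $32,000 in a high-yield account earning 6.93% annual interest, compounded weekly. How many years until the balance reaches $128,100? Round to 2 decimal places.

(1 + 0.00133269)^(52t) = 128,100/32,000 = 4.0031.
52t·ln(1 + 0.00133269) = ln(4.0031); 52t = 1.3871/0.00133181 ≈ 1041.5003.
t ≈ 20.0289 years.

20.03 years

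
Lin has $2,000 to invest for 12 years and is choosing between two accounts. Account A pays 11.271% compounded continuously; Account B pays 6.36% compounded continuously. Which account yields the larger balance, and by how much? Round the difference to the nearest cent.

A: e^(0.11271·12) = e^1.35252 ≈ 3.867158501, so 2,000 × 3.867158501 ≈ 7,734.3170.
B: e^(0.0636·12) = e^0.7632 ≈ 2.145129664, so 2,000 × 2.145129664 ≈ 4,290.2593.
Difference ≈ 3,444.0577 in favor of A.

Account A, by $3,444.06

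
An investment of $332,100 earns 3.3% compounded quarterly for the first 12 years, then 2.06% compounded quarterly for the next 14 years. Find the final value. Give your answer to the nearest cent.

$656,860.37

Phase 1: 332,100·(1 + 0.00825)^48 ≈ 492,656.1949.
Phase 2: 492,656.1949·(1 + 0.00515)^56 ≈ 656,860.3687.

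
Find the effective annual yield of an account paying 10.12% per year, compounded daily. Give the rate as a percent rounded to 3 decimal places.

10.648%

One year is 365 periods at 0.00027726 each: (1 + 0.00027726)^365 ≈ 1.106482.
EAR = 1.106482 − 1 ≈ 10.64824%.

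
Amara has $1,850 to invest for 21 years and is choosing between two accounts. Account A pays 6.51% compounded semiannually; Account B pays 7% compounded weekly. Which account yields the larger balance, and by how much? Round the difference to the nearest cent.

Account B, by $935.20

Account A growth factor: (1 + 0.03255)^42 ≈ 3.839421771; balance ≈ 7,102.9303.
Account B growth factor: (1 + 0.07/52)^1092 ≈ 4.34493789; balance ≈ 8,038.1351.
Account B is larger by 935.2048.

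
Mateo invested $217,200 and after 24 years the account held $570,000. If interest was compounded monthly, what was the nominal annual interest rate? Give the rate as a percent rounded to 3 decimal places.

The 288-period growth factor is 570,000/217,200 = 2.62431.
r/12 = 2.62431^(1/288) − 1 ≈ 0.00335568, so r ≈ 12·0.00335568 = 4.02682%.

4.027%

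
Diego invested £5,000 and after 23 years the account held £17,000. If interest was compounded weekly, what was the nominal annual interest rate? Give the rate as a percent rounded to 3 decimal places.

(1 + r/52)^1196 = 17,000/5,000 = 3.4.
1 + r/52 = 3.4^(1/1196) ≈ 1.001024, so r/52 ≈ 0.00102375.
r ≈ 52·0.00102375 = 5.32349%.

5.323%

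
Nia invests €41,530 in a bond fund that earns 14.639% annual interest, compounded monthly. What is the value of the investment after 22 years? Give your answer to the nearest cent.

€1,019,951.32

Periodic rate = 14.639%/12 = 0.0121992; periods = 12·22 = 264.
A = 41,530·(1 + 0.14639/12)^264 ≈ 41,530·24.55938637389 ≈ 1,019,951.3161.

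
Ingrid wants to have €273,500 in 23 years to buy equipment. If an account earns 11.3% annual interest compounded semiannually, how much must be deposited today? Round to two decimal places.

Growth factor = (1 + 0.0565)^46 ≈ 12.5313270285.
P = 273,500/12.5313270285 ≈ 21,825.3023.

€21,825.30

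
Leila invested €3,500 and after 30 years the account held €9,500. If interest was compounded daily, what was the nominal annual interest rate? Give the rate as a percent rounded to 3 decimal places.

(1 + r/365)^10950 = 9,500/3,500 = 2.71429.
1 + r/365 = 2.71429^(1/10950) ≈ 1.000091, so r/365 ≈ 0.000091194.
r ≈ 365·0.000091194 = 3.32858%.

3.329%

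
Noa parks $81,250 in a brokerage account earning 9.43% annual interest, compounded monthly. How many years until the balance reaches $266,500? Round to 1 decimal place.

12.6 years

We need (1 + 0.00785833)^(12t) = 3.28, so 12t = ln 3.28 / ln 1.007858 ≈ 151.7503.
t ≈ 151.7503/12 = 12.6459 years.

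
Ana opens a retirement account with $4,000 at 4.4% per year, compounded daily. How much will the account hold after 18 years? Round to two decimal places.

$8,830.81

Growth factor = (1 + 0.044/365)^6570 ≈ 2.207702246.
A ≈ 4,000 × 2.207702246 ≈ 8,830.8090.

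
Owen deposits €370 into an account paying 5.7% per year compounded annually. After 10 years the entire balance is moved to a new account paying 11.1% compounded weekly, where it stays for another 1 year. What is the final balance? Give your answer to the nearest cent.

Phase 1: 370·(1 + 0.057)^10 ≈ 644.0975.
Phase 2: 644.0975·(1 + 0.111/52)^52 ≈ 719.6261.

€719.63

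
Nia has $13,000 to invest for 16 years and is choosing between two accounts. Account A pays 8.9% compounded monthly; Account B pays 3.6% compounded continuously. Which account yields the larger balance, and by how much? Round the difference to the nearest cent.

Account A growth factor: (1 + 0.089/12)^192 ≈ 4.1319328459; balance ≈ 53,715.1270.
Account B growth factor: e^(0.036·16) = e^0.576 ≈ 1.7789085463; balance ≈ 23,125.8111.
Account A is larger by 30,589.3159.

Account A, by $30,589.32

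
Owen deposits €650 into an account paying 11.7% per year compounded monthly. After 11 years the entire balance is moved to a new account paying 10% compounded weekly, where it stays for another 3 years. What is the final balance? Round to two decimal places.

€3,157.23

After 11 years at 11.7%: 650 × 3.599397106 ≈ 2,339.6081.
Then 3 years at 10%: 2,339.6081 × 1.34946998 ≈ 3,157.2309.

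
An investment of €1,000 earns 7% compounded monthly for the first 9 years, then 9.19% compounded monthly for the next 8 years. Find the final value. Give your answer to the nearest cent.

€3,898.41

Phase 1: 1,000·(1 + 0.07/12)^108 ≈ 1,874.1770.
Phase 2: 1,874.1770·(1 + 0.0919/12)^96 ≈ 3,898.4097.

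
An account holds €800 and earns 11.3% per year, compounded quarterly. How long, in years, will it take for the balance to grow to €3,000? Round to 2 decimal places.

11.86 years

We need (1 + 0.02825)^(4t) = 3.75, so 4t = ln 3.75 / ln 1.02825 ≈ 47.4456.
t ≈ 47.4456/4 = 11.8614 years.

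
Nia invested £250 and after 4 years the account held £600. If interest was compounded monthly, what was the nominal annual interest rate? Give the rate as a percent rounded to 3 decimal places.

(1 + r/12)^48 = 600/250 = 2.4.
1 + r/12 = 2.4^(1/48) ≈ 1.018406, so r/12 ≈ 0.0184063.
r ≈ 12·0.0184063 = 22.08753%.

22.088%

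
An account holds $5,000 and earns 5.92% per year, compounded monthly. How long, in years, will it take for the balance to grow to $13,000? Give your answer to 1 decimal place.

16.2 years

(1 + 0.00493333)^(12t) = 13,000/5,000 = 2.6.
12t·ln(1 + 0.00493333) = ln(2.6); 12t = 0.95551/0.0049212 ≈ 194.1621.
t ≈ 16.1802 years.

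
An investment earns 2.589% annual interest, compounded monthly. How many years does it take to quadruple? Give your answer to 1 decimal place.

53.6 years

(1 + 0.0021575)^(12t) = 4.
12t = ln 4 / ln(1 + 0.0021575) ≈ 1.3863/0.00215518 ≈ 643.2395.
t ≈ 53.6033.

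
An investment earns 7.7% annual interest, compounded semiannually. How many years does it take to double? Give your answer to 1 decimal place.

(1 + 0.0385)^(2t) = 2.
2t = ln 2 / ln(1 + 0.0385) ≈ 0.69315/0.0377774 ≈ 18.3482.
t ≈ 9.1741.

9.2 years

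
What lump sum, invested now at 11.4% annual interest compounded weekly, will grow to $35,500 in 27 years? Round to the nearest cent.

$1,640.34

Growth factor = (1 + 0.114/52)^1404 ≈ 21.641893747.
P = 35,500/21.641893747 ≈ 1,640.3370.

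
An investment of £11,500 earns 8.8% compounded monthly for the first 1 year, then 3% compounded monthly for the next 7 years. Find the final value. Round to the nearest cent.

After 1 years at 8.8%: 11,500 × 1.0916375433 ≈ 12,553.8317.
Then 7 years at 3%: 12,553.8317 × 1.2333548005 ≈ 15,483.3287.

£15,483.33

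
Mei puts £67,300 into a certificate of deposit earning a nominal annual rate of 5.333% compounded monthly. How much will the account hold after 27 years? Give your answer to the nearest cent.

Periodic rate = 5.333%/12 = 0.00444417; periods = 12·27 = 324.
A = 67,300·(1 + 0.05333/12)^324 ≈ 67,300·4.2068739753 ≈ 283,122.6185.

£283,122.62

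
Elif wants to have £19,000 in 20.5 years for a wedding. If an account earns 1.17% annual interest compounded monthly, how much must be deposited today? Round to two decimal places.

Growth factor = (1 + 0.000975)^246 ≈ 1.2709099616.
P = 19,000/1.2709099616 ≈ 14,949.9182.

£14,949.92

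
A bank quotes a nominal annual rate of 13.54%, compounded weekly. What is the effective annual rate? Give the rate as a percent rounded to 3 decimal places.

14.479%

EAR = (1 + 13.54%/52)^52 − 1 = (1 + 0.00260385)^52 − 1.
(1 + 0.00260385)^52 ≈ 1.144793, so EAR ≈ 14.47932%.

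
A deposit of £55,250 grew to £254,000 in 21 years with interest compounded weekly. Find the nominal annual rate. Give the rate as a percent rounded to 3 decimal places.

The 1092-period growth factor is 254,000/55,250 = 4.59729.
r/52 = 4.59729^(1/1092) − 1 ≈ 0.00139792, so r ≈ 52·0.00139792 = 7.26920%.

7.269%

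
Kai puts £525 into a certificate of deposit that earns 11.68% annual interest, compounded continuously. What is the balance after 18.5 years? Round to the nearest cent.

A = P·e^(rt) = 525·e^(0.1168·18.5) = 525·e^2.1608.
e^2.1608 ≈ 8.678077344, so A ≈ 4,555.9906.

£4,555.99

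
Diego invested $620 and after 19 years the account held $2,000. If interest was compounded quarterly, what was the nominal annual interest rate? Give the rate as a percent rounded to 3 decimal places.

6.212%

(1 + r/4)^76 = 2,000/620 = 3.22581.
1 + r/4 = 3.22581^(1/76) ≈ 1.01553, so r/4 ≈ 0.0155297.
r ≈ 4·0.0155297 = 6.21186%.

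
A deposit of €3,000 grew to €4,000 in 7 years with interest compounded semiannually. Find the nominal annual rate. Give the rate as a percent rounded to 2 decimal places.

4.15%

The 14-period growth factor is 4,000/3,000 = 1.33333.
r/2 = 1.33333^(1/14) − 1 ≈ 0.0207613, so r ≈ 2·0.0207613 = 4.15226%.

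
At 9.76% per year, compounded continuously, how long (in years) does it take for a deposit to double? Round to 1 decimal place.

7.1 years

e^(0.0976t) = 2, so 0.0976t = ln 2 ≈ 0.69315.
t ≈ 0.69315/0.0976 ≈ 7.1019.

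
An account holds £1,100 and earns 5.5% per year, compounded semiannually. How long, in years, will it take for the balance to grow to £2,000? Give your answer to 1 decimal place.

11.0 years

(1 + 0.0275)^(2t) = 2,000/1,100 = 1.8182.
2t·ln(1 + 0.0275) = ln(1.8182); 2t = 0.59784/0.0271287 ≈ 22.0371.
t ≈ 11.0185 years.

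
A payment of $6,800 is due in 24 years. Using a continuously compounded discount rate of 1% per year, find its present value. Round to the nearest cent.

$5,349.07

P = A·e^(−rt) = 6,800·e^(−0.24).
e^(−0.24) ≈ 0.7866278611, so P ≈ 5,349.0695.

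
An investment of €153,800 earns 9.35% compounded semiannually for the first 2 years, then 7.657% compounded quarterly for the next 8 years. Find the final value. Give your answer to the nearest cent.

After 2 years at 9.35%: 153,800 × 1.20052685187 ≈ 184,641.0298.
Then 8 years at 7.657%: 184,641.0298 × 1.83449786003 ≈ 338,723.5741.

€338,723.57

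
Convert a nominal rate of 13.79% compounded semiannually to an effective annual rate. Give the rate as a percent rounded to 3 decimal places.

EAR = (1 + 13.79%/2)^2 − 1 = (1 + 0.06895)^2 − 1.
(1 + 0.06895)^2 ≈ 1.142654, so EAR ≈ 14.26541%.

14.265%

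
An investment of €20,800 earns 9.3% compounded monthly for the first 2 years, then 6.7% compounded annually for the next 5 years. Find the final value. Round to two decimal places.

After 2 years at 9.3%: 20,800 × 1.2035589418 ≈ 25,034.0260.
Then 5 years at 6.7%: 25,034.0260 × 1.3829997357 ≈ 34,622.0513.

€34,622.05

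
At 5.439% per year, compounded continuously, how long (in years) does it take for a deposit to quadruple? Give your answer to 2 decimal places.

25.49 years

e^(0.05439t) = 4, so 0.05439t = ln 4 ≈ 1.3863.
t ≈ 1.3863/0.05439 ≈ 25.4880.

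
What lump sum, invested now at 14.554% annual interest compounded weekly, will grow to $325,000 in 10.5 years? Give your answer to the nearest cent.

$70,653.65

Growth factor = (1 + 0.14554/52)^546 ≈ 4.59990396271.
P = 325,000/4.59990396271 ≈ 70,653.6490.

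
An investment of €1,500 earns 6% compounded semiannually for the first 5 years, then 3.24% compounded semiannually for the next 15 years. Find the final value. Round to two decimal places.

Phase 1: 1,500·(1 + 0.03)^10 ≈ 2,015.8746.
Phase 2: 2,015.8746·(1 + 0.0162)^30 ≈ 3,264.6695.

€3,264.67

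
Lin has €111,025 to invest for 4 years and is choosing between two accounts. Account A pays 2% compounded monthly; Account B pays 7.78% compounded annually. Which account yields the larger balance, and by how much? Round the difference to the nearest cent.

Account A growth factor: (1 + 0.02/12)^48 ≈ 1.08321493108; balance ≈ 120,263.9377.
Account B growth factor: (1 + 0.0778)^4 ≈ 1.34943732068; balance ≈ 149,821.2785.
Account B is larger by 29,557.3408.

Account B, by €29,557.34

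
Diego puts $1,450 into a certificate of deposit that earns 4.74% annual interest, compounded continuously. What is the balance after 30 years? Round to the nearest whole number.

$6,011

A = P·e^(rt) = 1,450·e^(0.0474·30) = 1,450·e^1.422.
e^1.422 ≈ 4.145402961, so A ≈ 6,010.8343.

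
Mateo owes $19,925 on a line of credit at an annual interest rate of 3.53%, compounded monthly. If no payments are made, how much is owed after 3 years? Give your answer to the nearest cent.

Growth factor = (1 + 0.0353/12)^36 ≈ 1.1115378907.
A ≈ 19,925 × 1.1115378907 ≈ 22,147.3925.

$22,147.39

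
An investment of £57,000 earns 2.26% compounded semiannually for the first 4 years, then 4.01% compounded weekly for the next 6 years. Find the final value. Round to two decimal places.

£79,316.93

After 4 years at 2.26%: 57,000 × 1.0940572739 ≈ 62,361.2646.
Then 6 years at 4.01%: 62,361.2646 × 1.2718941905 ≈ 79,316.9302.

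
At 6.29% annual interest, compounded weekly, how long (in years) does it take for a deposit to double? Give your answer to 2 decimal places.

11.03 years

(1 + 0.00120962)^(52t) = 2.
52t = ln 2 / ln(1 + 0.00120962) ≈ 0.69315/0.00120888 ≈ 573.3776.
t ≈ 11.0265.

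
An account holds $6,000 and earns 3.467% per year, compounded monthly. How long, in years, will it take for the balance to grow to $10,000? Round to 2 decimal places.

14.76 years

(1 + 0.00288917)^(12t) = 10,000/6,000 = 1.6667.
12t·ln(1 + 0.00288917) = ln(1.6667); 12t = 0.51083/0.002885 ≈ 177.0625.
t ≈ 14.7552 years.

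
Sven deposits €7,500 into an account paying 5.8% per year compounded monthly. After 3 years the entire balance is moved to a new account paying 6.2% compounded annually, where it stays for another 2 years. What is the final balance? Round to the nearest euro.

€10,062

Phase 1: 7,500·(1 + 0.058/12)^36 ≈ 8,921.6764.
Phase 2: 8,921.6764·(1 + 0.062)^2 ≈ 10,062.2592.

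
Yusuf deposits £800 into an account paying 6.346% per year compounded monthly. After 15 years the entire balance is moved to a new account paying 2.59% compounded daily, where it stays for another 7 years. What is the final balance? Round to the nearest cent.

£2,478.22

Phase 1: 800·(1 + 0.06346/12)^180 ≈ 2,067.3101.
Phase 2: 2,067.3101·(1 + 0.0259/365)^2555 ≈ 2,478.2233.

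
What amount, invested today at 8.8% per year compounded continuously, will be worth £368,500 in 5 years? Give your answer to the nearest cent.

£237,327.42

P = A·e^(−rt) = 368,500·e^(−0.44).
e^(−0.44) ≈ 0.644036421083, so P ≈ 237,327.4212.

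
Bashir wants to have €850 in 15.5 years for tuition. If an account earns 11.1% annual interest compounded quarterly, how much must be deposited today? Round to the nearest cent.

€155.74

Periodic rate = 11.1%/4 = 0.02775; 62 periods.
P = 850/(1 + 0.02775)^62 ≈ 850/5.45788145 ≈ 155.7381.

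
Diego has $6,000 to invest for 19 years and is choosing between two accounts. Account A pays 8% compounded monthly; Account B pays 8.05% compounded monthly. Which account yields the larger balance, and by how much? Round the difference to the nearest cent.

Account A growth factor: (1 + 0.08/12)^228 ≈ 4.5492197733; balance ≈ 27,295.3186.
Account B growth factor: (1 + 0.0805/12)^228 ≈ 4.5923534673; balance ≈ 27,554.1208.
Account B is larger by 258.8022.

Account B, by $258.80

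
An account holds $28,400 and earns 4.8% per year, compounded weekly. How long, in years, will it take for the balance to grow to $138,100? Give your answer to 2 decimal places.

32.96 years

(1 + 0.000923077)^(52t) = 138,100/28,400 = 4.8627.
52t·ln(1 + 0.000923077) = ln(4.8627); 52t = 1.5816/0.000922651 ≈ 1714.1787.
t ≈ 32.9650 years.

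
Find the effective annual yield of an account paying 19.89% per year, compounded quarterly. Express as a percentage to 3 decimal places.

One year is 4 periods at 0.049725 each: (1 + 0.049725)^4 ≈ 1.214233.
EAR = 1.214233 − 1 ≈ 21.42334%.

21.423%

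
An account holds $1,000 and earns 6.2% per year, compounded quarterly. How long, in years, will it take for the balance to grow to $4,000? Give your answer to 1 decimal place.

(1 + 0.0155)^(4t) = 4,000/1,000 = 4.
4t·ln(1 + 0.0155) = ln(4); 4t = 1.3863/0.0153811 ≈ 90.1297.
t ≈ 22.5324 years.

22.5 years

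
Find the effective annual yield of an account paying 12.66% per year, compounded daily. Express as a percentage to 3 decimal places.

13.494%

One year is 365 periods at 0.000346849 each: (1 + 0.000346849)^365 ≈ 1.134938.
EAR = 1.134938 − 1 ≈ 13.49380%.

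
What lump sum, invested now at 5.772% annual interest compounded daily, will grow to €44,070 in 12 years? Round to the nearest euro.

Periodic rate = 5.772%/365 = 0.000158137; 4380 periods.
P = 44,070/(1 + 0.05772/365)^4380 ≈ 44,070/1.9988764341 ≈ 22,047.3858.

€22,047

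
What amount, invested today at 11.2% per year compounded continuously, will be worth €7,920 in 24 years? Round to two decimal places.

€538.69

P = A·e^(−rt) = 7,920·e^(−2.688).
e^(−2.688) ≈ 0.0680168371, so P ≈ 538.6933.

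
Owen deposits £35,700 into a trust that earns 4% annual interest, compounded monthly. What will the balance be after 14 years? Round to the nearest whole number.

£62,441

Periodic rate = 4%/12 = 0.00333333; periods = 12·14 = 168.
A = 35,700·(1 + 0.04/12)^168 ≈ 35,700·1.7490429202 ≈ 62,440.8323.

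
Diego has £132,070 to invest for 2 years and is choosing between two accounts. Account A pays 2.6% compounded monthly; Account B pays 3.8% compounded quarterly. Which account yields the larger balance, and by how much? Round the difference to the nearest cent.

Account B, by £3,335.97

Account A growth factor: (1 + 0.026/12)^24 ≈ 1.05331648959; balance ≈ 139,111.5088.
Account B growth factor: (1 + 0.0095)^8 ≈ 1.07857558751; balance ≈ 142,447.4778.
Account B is larger by 3,335.9691.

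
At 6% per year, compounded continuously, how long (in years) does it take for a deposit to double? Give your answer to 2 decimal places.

e^(0.06t) = 2, so 0.06t = ln 2 ≈ 0.69315.
t ≈ 0.69315/0.06 ≈ 11.5525.

11.55 years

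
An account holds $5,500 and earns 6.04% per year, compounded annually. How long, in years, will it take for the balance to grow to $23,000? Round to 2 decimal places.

24.40 years

(1 + 0.0604)^t = 23,000/5,500 = 4.1818.
t·ln(1 + 0.0604) = ln(4.1818); t = 1.4307/0.0586462 ≈ 24.3962.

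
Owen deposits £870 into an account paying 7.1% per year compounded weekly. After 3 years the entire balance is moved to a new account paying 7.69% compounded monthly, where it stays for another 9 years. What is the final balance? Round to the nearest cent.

£2,145.74

After 3 years at 7.1%: 870 × 1.237204896 ≈ 1,076.3683.
Then 9 years at 7.69%: 1,076.3683 × 1.993499875 ≈ 2,145.7400.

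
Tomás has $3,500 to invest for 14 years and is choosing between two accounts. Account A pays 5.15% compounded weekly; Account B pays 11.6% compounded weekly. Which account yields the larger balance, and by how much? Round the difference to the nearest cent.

Account B, by $10,529.47

Account A growth factor: (1 + 0.0515/52)^728 ≈ 2.055755051; balance ≈ 7,195.1427.
Account B growth factor: (1 + 0.116/52)^728 ≈ 5.0641753182; balance ≈ 17,724.6136.
Account B is larger by 10,529.4709.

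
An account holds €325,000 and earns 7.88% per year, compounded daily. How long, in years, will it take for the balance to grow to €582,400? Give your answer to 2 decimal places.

(1 + 0.00021589)^(365t) = 582,400/325,000 = 1.792.
365t·ln(1 + 0.00021589) = ln(1.792); 365t = 0.58333/0.000215867 ≈ 2702.2751.
t ≈ 7.4035 years.

7.40 years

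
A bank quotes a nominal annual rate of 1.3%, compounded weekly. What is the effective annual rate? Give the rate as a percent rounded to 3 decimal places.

EAR = (1 + 1.3%/52)^52 − 1 = (1 + 0.00025)^52 − 1.
(1 + 0.00025)^52 ≈ 1.013083, so EAR ≈ 1.30832%.

1.308%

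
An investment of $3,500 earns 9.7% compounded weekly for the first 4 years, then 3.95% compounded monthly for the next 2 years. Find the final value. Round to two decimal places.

Phase 1: 3,500·(1 + 0.097/52)^208 ≈ 5,157.2399.
Phase 2: 5,157.2399·(1 + 0.0395/12)^24 ≈ 5,580.4633.

$5,580.46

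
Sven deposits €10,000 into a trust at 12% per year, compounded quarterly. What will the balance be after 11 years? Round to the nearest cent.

Growth factor = (1 + 0.03)^44 ≈ 3.6714522734.
A ≈ 10,000 × 3.6714522734 ≈ 36,714.5227.

€36,714.52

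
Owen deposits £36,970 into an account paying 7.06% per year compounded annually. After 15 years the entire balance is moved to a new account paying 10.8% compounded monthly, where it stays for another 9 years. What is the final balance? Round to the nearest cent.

After 15 years at 7.06%: 36,970 × 2.78232966193 ≈ 102,862.7276.
Then 9 years at 10.8%: 102,862.7276 × 2.63175801098 ≈ 270,709.8074.

£270,709.81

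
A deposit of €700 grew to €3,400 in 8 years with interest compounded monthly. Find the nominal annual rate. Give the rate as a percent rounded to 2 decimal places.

The 96-period growth factor is 3,400/700 = 4.85714.
r/12 = 4.85714^(1/96) − 1 ≈ 0.0165993, so r ≈ 12·0.0165993 = 19.91914%.

19.92%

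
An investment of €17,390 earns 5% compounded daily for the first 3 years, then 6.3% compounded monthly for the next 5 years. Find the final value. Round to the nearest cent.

Phase 1: 17,390·(1 + 0.05/365)^1095 ≈ 20,204.0899.
Phase 2: 20,204.0899·(1 + 0.00525)^60 ≈ 27,662.0396.

€27,662.04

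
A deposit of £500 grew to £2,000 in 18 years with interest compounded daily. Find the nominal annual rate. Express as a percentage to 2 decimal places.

The 6570-period growth factor is 2,000/500 = 4.
r/365 = 4^(1/6570) − 1 ≈ 0.000211026, so r ≈ 365·0.000211026 = 7.70245%.

7.70%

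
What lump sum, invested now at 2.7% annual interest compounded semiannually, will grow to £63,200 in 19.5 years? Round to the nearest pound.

£37,462

Growth factor = (1 + 0.0135)^39 ≈ 1.6870438388.
P = 63,200/1.6870438388 ≈ 37,461.9785.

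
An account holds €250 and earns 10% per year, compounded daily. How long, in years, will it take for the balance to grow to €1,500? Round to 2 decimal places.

We need (1 + 0.000273973)^(365t) = 6, so 365t = ln 6 / ln 1.000274 ≈ 6540.8179.
t ≈ 6540.8179/365 = 17.9200 years.

17.92 years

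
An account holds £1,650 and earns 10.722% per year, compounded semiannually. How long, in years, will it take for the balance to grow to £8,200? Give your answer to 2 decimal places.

15.35 years

We need (1 + 0.05361)^(2t) = 4.9697, so 2t = ln 4.9697 / ln 1.05361 ≈ 30.7025.
t ≈ 30.7025/2 = 15.3513 years.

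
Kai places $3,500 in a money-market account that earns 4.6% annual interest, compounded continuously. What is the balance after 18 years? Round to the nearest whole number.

A = P·e^(rt) = 3,500·e^(0.046·18) = 3,500·e^0.828.
e^0.828 ≈ 2.288736686, so A ≈ 8,010.5784.

$8,011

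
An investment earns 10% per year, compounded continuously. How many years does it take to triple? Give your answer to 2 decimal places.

10.99 years

e^(0.1t) = 3, so 0.1t = ln 3 ≈ 1.0986.
t ≈ 1.0986/0.1 ≈ 10.9861.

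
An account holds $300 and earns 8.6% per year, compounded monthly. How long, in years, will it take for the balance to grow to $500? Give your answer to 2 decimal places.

We need (1 + 0.00716667)^(12t) = 1.6667, so 12t = ln 1.6667 / ln 1.007167 ≈ 71.5331.
t ≈ 71.5331/12 = 5.9611 years.

5.96 years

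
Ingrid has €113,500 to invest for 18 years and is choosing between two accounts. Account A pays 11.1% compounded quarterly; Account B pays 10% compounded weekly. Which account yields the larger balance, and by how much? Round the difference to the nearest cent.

Account A growth factor: (1 + 0.02775)^72 ≈ 7.17627301285; balance ≈ 814,506.9870.
Account B growth factor: (1 + 0.1/52)^936 ≈ 6.03919935782; balance ≈ 685,449.1271.
Account A is larger by 129,057.8598.

Account A, by €129,057.86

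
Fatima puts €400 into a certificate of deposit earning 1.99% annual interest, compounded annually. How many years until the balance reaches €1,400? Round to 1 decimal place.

63.6 years

We need (1 + 0.0199)^t = 3.5, so t = ln 3.5 / ln 1.0199 ≈ 63.5772.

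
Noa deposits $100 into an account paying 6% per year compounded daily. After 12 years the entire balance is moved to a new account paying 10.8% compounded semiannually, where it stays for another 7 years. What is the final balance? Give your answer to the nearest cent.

After 12 years at 6%: 100 × 2.05431165 ≈ 205.4312.
Then 7 years at 10.8%: 205.4312 × 2.08818298 ≈ 428.9779.

$428.98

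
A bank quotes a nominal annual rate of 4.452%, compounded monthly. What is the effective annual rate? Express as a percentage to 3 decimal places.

EAR = (1 + 4.452%/12)^12 − 1 = (1 + 0.00371)^12 − 1.
(1 + 0.00371)^12 ≈ 1.04544, so EAR ≈ 4.54398%.

4.544%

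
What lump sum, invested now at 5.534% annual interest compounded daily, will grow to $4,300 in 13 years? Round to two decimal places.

Growth factor = (1 + 0.05534/365)^4745 ≈ 2.05313002.
P = 4,300/2.05313002 ≈ 2,094.3632.

$2,094.36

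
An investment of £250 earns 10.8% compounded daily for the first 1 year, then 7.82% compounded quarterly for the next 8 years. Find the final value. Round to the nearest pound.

After 1 years at 10.8%: 250 × 1.11402995 ≈ 278.5075.
Then 8 years at 7.82%: 278.5075 × 1.85811645 ≈ 517.4993.

£517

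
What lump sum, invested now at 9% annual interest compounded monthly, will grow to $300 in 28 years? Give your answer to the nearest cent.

Growth factor = (1 + 0.0075)^336 ≈ 12.3122781.
P = 300/12.3122781 ≈ 24.3659.

$24.37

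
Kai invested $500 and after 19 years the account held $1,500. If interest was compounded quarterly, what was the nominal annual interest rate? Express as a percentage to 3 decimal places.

5.824%

The 76-period growth factor is 1,500/500 = 3.
r/4 = 3^(1/76) − 1 ≈ 0.0145604, so r ≈ 4·0.0145604 = 5.82416%.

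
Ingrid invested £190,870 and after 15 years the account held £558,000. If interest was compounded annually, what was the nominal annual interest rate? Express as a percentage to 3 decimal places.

7.414%

(1 + r)^15 = 558,000/190,870 = 2.92346.
1 + r = 2.92346^(1/15) ≈ 1.074137, so r ≈ 0.0741372.
r ≈ 7.41372%.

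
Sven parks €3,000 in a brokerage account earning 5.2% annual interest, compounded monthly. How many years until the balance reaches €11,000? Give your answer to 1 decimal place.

(1 + 0.00433333)^(12t) = 11,000/3,000 = 3.6667.
12t·ln(1 + 0.00433333) = ln(3.6667); 12t = 1.2993/0.00432397 ≈ 300.4837.
t ≈ 25.0403 years.

25.0 years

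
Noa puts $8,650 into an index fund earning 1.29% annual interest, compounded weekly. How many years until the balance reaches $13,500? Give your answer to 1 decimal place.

34.5 years

We need (1 + 0.000248077)^(52t) = 1.5607, so 52t = ln 1.5607 / ln 1.000248 ≈ 1794.5465.
t ≈ 1794.5465/52 = 34.5105 years.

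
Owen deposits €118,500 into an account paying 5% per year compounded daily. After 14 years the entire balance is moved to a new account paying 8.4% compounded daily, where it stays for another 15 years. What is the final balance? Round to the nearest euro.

Phase 1: 118,500·(1 + 0.05/365)^5110 ≈ 238,618.2560.
Phase 2: 238,618.2560·(1 + 0.084/365)^5475 ≈ 841,107.9877.

€841,108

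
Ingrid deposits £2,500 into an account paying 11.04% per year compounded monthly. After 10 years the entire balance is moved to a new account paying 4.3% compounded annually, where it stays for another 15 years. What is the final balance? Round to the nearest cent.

Phase 1: 2,500·(1 + 0.0092)^120 ≈ 7,502.5523.
Phase 2: 7,502.5523·(1 + 0.043)^15 ≈ 14,108.2666.

£14,108.27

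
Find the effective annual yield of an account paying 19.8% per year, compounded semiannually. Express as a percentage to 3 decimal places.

20.780%

EAR = (1 + 19.8%/2)^2 − 1 = (1 + 0.099)^2 − 1.
(1 + 0.099)^2 ≈ 1.207801, so EAR ≈ 20.78010%.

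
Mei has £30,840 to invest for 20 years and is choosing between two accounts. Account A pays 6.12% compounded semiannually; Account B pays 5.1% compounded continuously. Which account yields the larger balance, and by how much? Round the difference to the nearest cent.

Account A, by £17,446.85

A: (1 + 0.0306)^40 ≈ 3.33891624396, so 30,840 × 3.33891624396 ≈ 102,972.1770.
B: e^(0.051·20) = e^1.02 ≈ 2.773194764, so 30,840 × 2.773194764 ≈ 85,525.3265.
Difference ≈ 17,446.8504 in favor of A.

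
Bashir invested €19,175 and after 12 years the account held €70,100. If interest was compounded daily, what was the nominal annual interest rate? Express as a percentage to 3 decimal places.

(1 + r/365)^4380 = 70,100/19,175 = 3.6558.
1 + r/365 = 3.6558^(1/4380) ≈ 1.000296, so r/365 ≈ 0.000296006.
r ≈ 365·0.000296006 = 10.80423%.

10.804%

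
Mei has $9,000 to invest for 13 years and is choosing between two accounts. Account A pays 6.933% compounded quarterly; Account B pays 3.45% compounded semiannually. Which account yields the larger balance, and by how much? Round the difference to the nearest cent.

Account A, by $7,954.65

Account A growth factor: (1 + 0.0173325)^52 ≈ 2.4438344267; balance ≈ 21,994.5098.
Account B growth factor: (1 + 0.01725)^26 ≈ 1.5599840633; balance ≈ 14,039.8566.
Account A is larger by 7,954.6533.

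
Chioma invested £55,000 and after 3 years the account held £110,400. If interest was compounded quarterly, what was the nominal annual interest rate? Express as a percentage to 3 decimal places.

The 12-period growth factor is 110,400/55,000 = 2.00727.
r/4 = 2.00727^(1/12) − 1 ≈ 0.0597836, so r ≈ 4·0.0597836 = 23.91344%.

23.913%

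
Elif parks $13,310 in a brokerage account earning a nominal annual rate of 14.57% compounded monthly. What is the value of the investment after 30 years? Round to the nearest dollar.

$1,025,764

Growth factor = (1 + 0.1457/12)^360 ≈ 77.06715937691.
A ≈ 13,310 × 77.06715937691 ≈ 1,025,763.8913.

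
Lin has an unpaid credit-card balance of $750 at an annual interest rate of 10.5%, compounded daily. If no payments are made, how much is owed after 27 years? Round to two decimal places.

$12,767.59

Growth factor = (1 + 0.105/365)^9855 ≈ 17.023458493.
A ≈ 750 × 17.023458493 ≈ 12,767.5939.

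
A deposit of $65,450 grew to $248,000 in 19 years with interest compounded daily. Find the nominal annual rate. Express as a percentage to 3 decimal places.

7.012%

(1 + r/365)^6935 = 248,000/65,450 = 3.78915.
1 + r/365 = 3.78915^(1/6935) ≈ 1.000192, so r/365 ≈ 0.000192108.
r ≈ 365·0.000192108 = 7.01195%.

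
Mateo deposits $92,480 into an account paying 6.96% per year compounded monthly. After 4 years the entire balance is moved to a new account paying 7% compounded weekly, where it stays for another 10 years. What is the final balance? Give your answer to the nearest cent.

$245,701.51

After 4 years at 6.96%: 92,480 × 1.31995249627 ≈ 122,069.2069.
Then 10 years at 7%: 122,069.2069 × 2.01280499383 ≈ 245,701.5092.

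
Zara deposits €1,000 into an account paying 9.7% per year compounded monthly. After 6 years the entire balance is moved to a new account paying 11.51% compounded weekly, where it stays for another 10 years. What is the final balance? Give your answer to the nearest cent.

€5,637.21

After 6 years at 9.7%: 1,000 × 1.785431905 ≈ 1,785.4319.
Then 10 years at 11.51%: 1,785.4319 × 3.157334091 ≈ 5,637.2050.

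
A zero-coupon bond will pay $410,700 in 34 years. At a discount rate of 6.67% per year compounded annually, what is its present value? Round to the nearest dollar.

$45,718

Growth factor = (1 + 0.0667)^34 ≈ 8.98334405395.
P = 410,700/8.98334405395 ≈ 45,717.9417.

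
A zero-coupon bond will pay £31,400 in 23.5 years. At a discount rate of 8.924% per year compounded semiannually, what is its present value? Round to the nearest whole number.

Periodic rate = 8.924%/2 = 0.04462; 47 periods.
P = 31,400/(1 + 0.04462)^47 ≈ 31,400/7.7811146358 ≈ 4,035.4116.

£4,035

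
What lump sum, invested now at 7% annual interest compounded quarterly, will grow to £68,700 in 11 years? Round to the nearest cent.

£32,021.55

Growth factor = (1 + 0.0175)^44 ≈ 2.1454301893.
P = 68,700/2.1454301893 ≈ 32,021.5500.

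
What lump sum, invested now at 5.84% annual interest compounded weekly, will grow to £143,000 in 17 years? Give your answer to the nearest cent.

Growth factor = (1 + 0.0584/52)^884 ≈ 2.69727747493.
P = 143,000/2.69727747493 ≈ 53,016.4217.

£53,016.42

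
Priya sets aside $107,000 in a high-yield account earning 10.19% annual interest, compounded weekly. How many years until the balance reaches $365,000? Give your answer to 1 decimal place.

(1 + 0.00195962)^(52t) = 365,000/107,000 = 3.4112.
52t·ln(1 + 0.00195962) = ln(3.4112); 52t = 1.2271/0.0019577 ≈ 626.7916.
t ≈ 12.0537 years.

12.1 years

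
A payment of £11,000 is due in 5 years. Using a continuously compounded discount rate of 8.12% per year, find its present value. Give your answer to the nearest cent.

£7,329.41

P = A·e^(−rt) = 11,000·e^(−0.406).
e^(−0.406) ≈ 0.66631016742, so P ≈ 7,329.4118.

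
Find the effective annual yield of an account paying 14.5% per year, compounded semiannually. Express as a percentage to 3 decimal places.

15.026%

One year is 2 periods at 0.0725 each: (1 + 0.0725)^2 ≈ 1.150256.
EAR = 1.150256 − 1 ≈ 15.02562%.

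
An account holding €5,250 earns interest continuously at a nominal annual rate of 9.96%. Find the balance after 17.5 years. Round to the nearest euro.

€30,001

A = P·e^(rt) = 5,250·e^(0.0996·17.5) = 5,250·e^1.743.
e^1.743 ≈ 5.7144611166, so A ≈ 30,000.9209.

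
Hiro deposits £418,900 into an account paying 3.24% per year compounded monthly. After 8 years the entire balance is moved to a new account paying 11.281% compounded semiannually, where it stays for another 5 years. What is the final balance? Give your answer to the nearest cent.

Phase 1: 418,900·(1 + 0.0027)^96 ≈ 542,659.9803.
Phase 2: 542,659.9803·(1 + 0.056405)^10 ≈ 939,360.4594.

£939,360.46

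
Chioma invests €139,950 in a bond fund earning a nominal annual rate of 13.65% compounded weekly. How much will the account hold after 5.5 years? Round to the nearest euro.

€296,205

Periodic rate = 13.65%/52 = 0.002625; periods = 52·5.5 = 286.
A = 139,950·(1 + 0.002625)^286 ≈ 139,950·2.11650546193 ≈ 296,204.9394.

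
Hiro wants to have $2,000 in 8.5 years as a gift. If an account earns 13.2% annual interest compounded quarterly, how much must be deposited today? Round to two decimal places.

$663.16

Growth factor = (1 + 0.033)^34 ≈ 3.015858295.
P = 2,000/3.015858295 ≈ 663.1611.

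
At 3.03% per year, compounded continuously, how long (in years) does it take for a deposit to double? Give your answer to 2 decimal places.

22.88 years

e^(0.0303t) = 2, so 0.0303t = ln 2 ≈ 0.69315.
t ≈ 0.69315/0.0303 ≈ 22.8761.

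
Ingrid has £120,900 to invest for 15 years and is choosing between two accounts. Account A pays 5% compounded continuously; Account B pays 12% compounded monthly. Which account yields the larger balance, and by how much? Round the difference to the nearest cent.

Account B, by £468,947.16

Account A growth factor: e^(0.05·15) = e^0.75 ≈ 2.11700001661; balance ≈ 255,945.3020.
Account B growth factor: (1 + 0.01)^180 ≈ 5.99580197536; balance ≈ 724,892.4588.
Account B is larger by 468,947.1568.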